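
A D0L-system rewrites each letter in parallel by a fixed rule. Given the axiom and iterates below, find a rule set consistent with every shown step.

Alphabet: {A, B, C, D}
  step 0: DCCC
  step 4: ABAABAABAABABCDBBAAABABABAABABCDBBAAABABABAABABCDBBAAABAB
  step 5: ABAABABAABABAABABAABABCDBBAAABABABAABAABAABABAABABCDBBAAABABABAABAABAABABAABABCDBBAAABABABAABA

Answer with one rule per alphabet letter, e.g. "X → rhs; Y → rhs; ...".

A->AB, B->A, C->BCD, D->BB

  step 4 ⇒ step 5: ABAABAABAABABCDBBAAABABABAABABCDBBAAABABABAABABCDBBAAABAB ⇒ AB·A·AB·AB·A·AB·AB·A·AB·AB·A·AB·A·BCD·BB·A·A·AB·AB·AB·A·AB·A·AB·A·AB·AB·A·AB·A·BCD·BB·A·A·AB·AB·AB·A·AB·A·AB·A·AB·AB·A·AB·A·BCD·BB·A·A·AB·AB·AB·A·AB·A
    A ↦ AB
    B ↦ A
    C ↦ BCD
    D ↦ BB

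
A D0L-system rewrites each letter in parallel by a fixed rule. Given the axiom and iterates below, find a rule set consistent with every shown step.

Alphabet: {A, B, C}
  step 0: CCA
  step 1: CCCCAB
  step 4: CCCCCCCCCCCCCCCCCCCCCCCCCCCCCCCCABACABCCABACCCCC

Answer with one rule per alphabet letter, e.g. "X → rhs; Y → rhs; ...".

  step 0 ⇒ step 1: CCA ⇒ CC·CC·AB
    A ↦ AB
    C ↦ CC
    B ↦ AC  (constrained at step 1)

A->AB, B->AC, C->CC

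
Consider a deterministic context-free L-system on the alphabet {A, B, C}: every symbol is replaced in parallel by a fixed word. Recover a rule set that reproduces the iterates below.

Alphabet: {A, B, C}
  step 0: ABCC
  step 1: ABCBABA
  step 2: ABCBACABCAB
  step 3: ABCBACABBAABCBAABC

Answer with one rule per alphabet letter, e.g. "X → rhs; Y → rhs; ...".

  step 2 ⇒ step 3: ABCBACABCAB ⇒ AB·C·BA·C·AB·BA·AB·C·BA·AB·C
    A ↦ AB
    B ↦ C
    C ↦ BA

A->AB, B->C, C->BA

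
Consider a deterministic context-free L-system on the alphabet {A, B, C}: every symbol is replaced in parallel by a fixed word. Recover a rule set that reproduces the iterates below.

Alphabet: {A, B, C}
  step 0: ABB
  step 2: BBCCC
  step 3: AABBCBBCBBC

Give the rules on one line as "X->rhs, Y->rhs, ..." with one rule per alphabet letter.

  step 2 ⇒ step 3: BBCCC ⇒ A·A·BBC·BBC·BBC
    B ↦ A
    C ↦ BBC
    A ↦ C  (constrained at step 0)

A->C, B->A, C->BBC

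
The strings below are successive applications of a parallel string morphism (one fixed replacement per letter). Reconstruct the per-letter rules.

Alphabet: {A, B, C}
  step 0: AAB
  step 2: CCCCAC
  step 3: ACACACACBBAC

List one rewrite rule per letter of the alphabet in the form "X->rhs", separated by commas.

A->BB, B->C, C->AC

  step 2 ⇒ step 3: CCCCAC ⇒ AC·AC·AC·AC·BB·AC
    A ↦ BB
    C ↦ AC
    B ↦ C  (constrained at step 0)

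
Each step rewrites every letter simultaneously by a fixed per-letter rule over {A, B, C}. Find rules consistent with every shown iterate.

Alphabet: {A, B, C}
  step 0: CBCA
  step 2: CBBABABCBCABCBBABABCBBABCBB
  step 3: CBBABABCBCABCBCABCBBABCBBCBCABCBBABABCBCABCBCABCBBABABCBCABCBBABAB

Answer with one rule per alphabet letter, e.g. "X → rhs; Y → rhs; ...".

  step 2 ⇒ step 3: CBBABABCBCABCBBABABCBBABCBB ⇒ CBB·AB·AB·CBC·AB·CBC·AB·CBB·AB·CBB·CBC·AB·CBB·AB·AB·CBC·AB·CBC·AB·CBB·AB·AB·CBC·AB·CBB·AB·AB
    A ↦ CBC
    B ↦ AB
    C ↦ CBB

A->CBC, B->AB, C->CBB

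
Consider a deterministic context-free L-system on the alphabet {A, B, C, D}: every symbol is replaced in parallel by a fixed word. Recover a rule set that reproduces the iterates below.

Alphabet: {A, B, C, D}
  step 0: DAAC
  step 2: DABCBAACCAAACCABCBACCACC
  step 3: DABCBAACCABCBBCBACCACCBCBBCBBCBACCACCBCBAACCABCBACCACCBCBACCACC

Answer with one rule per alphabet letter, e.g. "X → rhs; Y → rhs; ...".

  step 2 ⇒ step 3: DABCBAACCAAACCABCBACCACC ⇒ DA·BCB·A·ACC·A·BCB·BCB·ACC·ACC·BCB·BCB·BCB·ACC·ACC·BCB·A·ACC·A·BCB·ACC·ACC·BCB·ACC·ACC
    A ↦ BCB
    B ↦ A
    C ↦ ACC
    D ↦ DA

A->BCB, B->A, C->ACC, D->DA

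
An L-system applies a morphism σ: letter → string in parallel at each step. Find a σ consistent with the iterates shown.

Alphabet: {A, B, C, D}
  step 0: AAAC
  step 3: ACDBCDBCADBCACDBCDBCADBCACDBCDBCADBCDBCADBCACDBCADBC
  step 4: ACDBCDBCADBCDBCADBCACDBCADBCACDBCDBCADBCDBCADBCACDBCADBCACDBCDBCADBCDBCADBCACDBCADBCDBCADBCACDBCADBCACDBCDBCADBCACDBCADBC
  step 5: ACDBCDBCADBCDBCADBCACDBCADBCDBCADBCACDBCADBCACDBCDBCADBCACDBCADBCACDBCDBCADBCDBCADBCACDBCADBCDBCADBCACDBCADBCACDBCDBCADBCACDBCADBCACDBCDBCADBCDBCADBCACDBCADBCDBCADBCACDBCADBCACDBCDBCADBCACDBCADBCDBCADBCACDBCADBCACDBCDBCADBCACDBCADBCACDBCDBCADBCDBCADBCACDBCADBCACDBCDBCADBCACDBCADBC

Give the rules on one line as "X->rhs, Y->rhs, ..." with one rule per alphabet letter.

A->AC, B->CA, C->DBC, D->DB

  step 4 ⇒ step 5: ACDBCDBCADBCDBCADBCACDBCADBCACDBCDBCADBCDBCADBCACDBCADBCACDBCDBCADBCDBCADBCACDBCADBCDBCADBCACDBCADBCACDBCDBCADBCACDBCADBC ⇒ AC·DBC·DB·CA·DBC·DB·CA·DBC·AC·DB·CA·DBC·DB·CA·DBC·AC·DB·CA·DBC·AC·DBC·DB·CA·DBC·AC·DB·CA·DBC·AC·DBC·DB·CA·DBC·DB·CA·DBC·AC·DB·CA·DBC·DB·CA·DBC·AC·DB·CA·DBC·AC·DBC·DB·CA·DBC·AC·DB·CA·DBC·AC·DBC·DB·CA·DBC·DB·CA·DBC·AC·DB·CA·DBC·DB·CA·DBC·AC·DB·CA·DBC·AC·DBC·DB·CA·DBC·AC·DB·CA·DBC·DB·CA·DBC·AC·DB·CA·DBC·AC·DBC·DB·CA·DBC·AC·DB·CA·DBC·AC·DBC·DB·CA·DBC·DB·CA·DBC·AC·DB·CA·DBC·AC·DBC·DB·CA·DBC·AC·DB·CA·DBC
    A ↦ AC
    B ↦ CA
    C ↦ DBC
    D ↦ DB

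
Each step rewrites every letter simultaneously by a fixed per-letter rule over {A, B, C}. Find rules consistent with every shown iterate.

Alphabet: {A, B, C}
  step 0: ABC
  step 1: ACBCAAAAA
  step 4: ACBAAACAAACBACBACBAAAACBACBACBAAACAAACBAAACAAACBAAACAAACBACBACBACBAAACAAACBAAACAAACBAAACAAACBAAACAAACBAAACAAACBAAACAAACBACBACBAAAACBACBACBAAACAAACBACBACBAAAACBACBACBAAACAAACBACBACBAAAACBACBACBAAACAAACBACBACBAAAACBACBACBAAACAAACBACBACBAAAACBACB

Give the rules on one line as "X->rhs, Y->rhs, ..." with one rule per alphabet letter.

  step 0 ⇒ step 1: ABC ⇒ ACB·CAA·AAA
    A ↦ ACB
    B ↦ CAA
    C ↦ AAA

A->ACB, B->CAA, C->AAA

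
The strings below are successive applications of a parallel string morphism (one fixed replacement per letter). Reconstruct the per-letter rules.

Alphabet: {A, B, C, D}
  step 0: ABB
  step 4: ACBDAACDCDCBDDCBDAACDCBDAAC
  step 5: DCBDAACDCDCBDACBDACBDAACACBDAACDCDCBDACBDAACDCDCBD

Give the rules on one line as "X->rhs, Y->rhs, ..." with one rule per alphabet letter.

  step 4 ⇒ step 5: ACBDAACDCDCBDDCBDAACDCBDAAC ⇒ DC·BD·A·AC·DC·DC·BD·AC·BD·AC·BD·A·AC·AC·BD·A·AC·DC·DC·BD·AC·BD·A·AC·DC·DC·BD
    A ↦ DC
    B ↦ A
    C ↦ BD
    D ↦ AC

A->DC, B->A, C->BD, D->AC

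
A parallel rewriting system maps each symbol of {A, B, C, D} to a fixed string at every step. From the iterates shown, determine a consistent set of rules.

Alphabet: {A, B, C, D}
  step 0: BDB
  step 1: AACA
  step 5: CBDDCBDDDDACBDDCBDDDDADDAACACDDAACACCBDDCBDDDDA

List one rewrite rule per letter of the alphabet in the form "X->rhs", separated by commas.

A->CB, B->A, C->DD, D->AC

  step 0 ⇒ step 1: BDB ⇒ A·AC·A
    B ↦ A
    D ↦ AC
    A ↦ CB  (constrained at step 1)
    C ↦ DD  (constrained at step 1)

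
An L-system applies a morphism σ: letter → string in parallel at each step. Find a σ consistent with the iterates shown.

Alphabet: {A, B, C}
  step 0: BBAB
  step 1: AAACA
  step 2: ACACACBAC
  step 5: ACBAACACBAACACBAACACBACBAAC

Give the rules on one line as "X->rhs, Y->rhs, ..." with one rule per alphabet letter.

  step 1 ⇒ step 2: AAACA ⇒ AC·AC·AC·B·AC
    A ↦ AC
    C ↦ B
  step 0 ⇒ step 1: BBAB ⇒ A·A·AC·A
    B ↦ A

A->AC, B->A, C->B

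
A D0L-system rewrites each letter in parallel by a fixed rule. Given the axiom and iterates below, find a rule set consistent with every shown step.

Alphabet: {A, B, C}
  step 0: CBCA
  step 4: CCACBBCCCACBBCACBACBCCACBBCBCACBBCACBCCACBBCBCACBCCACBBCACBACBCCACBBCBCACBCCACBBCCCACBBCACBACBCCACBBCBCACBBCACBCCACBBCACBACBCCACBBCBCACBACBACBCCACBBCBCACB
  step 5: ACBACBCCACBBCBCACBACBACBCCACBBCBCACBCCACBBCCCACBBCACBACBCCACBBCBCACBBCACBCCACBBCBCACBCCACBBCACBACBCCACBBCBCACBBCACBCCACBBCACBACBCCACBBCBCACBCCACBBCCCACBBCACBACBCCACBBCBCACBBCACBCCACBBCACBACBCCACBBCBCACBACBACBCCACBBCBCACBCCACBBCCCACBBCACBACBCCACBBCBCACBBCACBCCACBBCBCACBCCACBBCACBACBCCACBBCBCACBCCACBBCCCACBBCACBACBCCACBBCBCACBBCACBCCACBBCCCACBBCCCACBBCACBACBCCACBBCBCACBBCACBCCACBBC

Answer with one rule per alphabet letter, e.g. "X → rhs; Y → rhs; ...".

A->CC, B->BC, C->ACB

  step 4 ⇒ step 5: CCACBBCCCACBBCACBACBCCACBBCBCACBBCACBCCACBBCBCACBCCACBBCACBACBCCACBBCBCACBCCACBBCCCACBBCACBACBCCACBBCBCACBBCACBCCACBBCACBACBCCACBBCBCACBACBACBCCACBBCBCACB ⇒ ACB·ACB·CC·ACB·BC·BC·ACB·ACB·ACB·CC·ACB·BC·BC·ACB·CC·ACB·BC·CC·ACB·BC·ACB·ACB·CC·ACB·BC·BC·ACB·BC·ACB·CC·ACB·BC·BC·ACB·CC·ACB·BC·ACB·ACB·CC·ACB·BC·BC·ACB·BC·ACB·CC·ACB·BC·ACB·ACB·CC·ACB·BC·BC·ACB·CC·ACB·BC·CC·ACB·BC·ACB·ACB·CC·ACB·BC·BC·ACB·BC·ACB·CC·ACB·BC·ACB·ACB·CC·ACB·BC·BC·ACB·ACB·ACB·CC·ACB·BC·BC·ACB·CC·ACB·BC·CC·ACB·BC·ACB·ACB·CC·ACB·BC·BC·ACB·BC·ACB·CC·ACB·BC·BC·ACB·CC·ACB·BC·ACB·ACB·CC·ACB·BC·BC·ACB·CC·ACB·BC·CC·ACB·BC·ACB·ACB·CC·ACB·BC·BC·ACB·BC·ACB·CC·ACB·BC·CC·ACB·BC·CC·ACB·BC·ACB·ACB·CC·ACB·BC·BC·ACB·BC·ACB·CC·ACB·BC
    A ↦ CC
    B ↦ BC
    C ↦ ACB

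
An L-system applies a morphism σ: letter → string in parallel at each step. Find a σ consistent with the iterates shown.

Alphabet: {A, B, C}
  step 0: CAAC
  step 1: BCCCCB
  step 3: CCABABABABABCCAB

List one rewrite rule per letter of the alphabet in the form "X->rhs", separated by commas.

  step 0 ⇒ step 1: CAAC ⇒ B·CC·CC·B
    A ↦ CC
    C ↦ B
    B ↦ AB  (constrained at step 1)

A->CC, B->AB, C->B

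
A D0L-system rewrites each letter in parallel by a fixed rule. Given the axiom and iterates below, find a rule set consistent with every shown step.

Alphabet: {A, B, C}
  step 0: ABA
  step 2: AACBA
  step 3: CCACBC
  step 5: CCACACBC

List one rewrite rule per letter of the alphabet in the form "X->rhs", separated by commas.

A->C, B->CB, C->A

  step 2 ⇒ step 3: AACBA ⇒ C·C·A·CB·C
    A ↦ C
    B ↦ CB
    C ↦ A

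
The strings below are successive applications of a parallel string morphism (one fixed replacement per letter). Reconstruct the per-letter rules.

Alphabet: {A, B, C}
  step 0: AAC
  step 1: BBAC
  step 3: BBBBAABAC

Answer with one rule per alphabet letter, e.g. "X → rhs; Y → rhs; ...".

A->B, B->AA, C->AC

  step 0 ⇒ step 1: AAC ⇒ B·B·AC
    A ↦ B
    C ↦ AC
    B ↦ AA  (constrained at step 1)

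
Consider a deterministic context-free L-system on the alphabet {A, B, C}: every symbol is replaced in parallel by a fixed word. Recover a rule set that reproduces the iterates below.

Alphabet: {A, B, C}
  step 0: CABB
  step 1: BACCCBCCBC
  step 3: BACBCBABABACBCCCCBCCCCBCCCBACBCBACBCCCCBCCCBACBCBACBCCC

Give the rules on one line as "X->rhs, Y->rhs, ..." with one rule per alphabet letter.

  step 0 ⇒ step 1: CABB ⇒ BA·CC·CBC·CBC
    A ↦ CC
    B ↦ CBC
    C ↦ BA

A->CC, B->CBC, C->BA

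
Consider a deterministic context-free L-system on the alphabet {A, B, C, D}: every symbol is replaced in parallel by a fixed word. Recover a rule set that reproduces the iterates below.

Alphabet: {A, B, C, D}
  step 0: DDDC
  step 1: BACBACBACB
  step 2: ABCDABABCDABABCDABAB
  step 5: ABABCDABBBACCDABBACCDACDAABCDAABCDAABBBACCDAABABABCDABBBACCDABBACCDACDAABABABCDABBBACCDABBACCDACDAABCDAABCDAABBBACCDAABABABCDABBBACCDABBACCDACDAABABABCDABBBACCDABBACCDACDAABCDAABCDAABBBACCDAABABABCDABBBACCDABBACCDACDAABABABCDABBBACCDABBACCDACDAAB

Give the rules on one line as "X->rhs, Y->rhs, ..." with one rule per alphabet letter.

A->CDA, B->AB, C->B, D->BAC

  step 1 ⇒ step 2: BACBACBACB ⇒ AB·CDA·B·AB·CDA·B·AB·CDA·B·AB
    A ↦ CDA
    B ↦ AB
    C ↦ B
  step 0 ⇒ step 1: DDDC ⇒ BAC·BAC·BAC·B
    D ↦ BAC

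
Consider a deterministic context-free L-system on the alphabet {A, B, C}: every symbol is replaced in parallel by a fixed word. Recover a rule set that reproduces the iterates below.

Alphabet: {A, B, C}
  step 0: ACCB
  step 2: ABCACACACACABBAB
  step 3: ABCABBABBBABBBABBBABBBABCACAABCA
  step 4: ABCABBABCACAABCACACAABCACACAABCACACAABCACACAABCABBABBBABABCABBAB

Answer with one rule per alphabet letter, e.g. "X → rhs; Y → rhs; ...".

A->AB, B->CA, C->BB

  step 3 ⇒ step 4: ABCABBABBBABBBABBBABBBABCACAABCA ⇒ AB·CA·BB·AB·CA·CA·AB·CA·CA·CA·AB·CA·CA·CA·AB·CA·CA·CA·AB·CA·CA·CA·AB·CA·BB·AB·BB·AB·AB·CA·BB·AB
    A ↦ AB
    B ↦ CA
    C ↦ BB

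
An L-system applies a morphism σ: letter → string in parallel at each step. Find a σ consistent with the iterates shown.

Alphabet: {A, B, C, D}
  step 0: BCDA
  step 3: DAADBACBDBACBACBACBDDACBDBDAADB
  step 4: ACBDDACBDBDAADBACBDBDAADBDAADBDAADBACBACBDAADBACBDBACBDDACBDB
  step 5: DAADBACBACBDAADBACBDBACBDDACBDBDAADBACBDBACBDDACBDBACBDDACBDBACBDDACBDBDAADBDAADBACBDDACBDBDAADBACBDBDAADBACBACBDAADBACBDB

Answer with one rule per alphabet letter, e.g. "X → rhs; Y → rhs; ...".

  step 4 ⇒ step 5: ACBDDACBDBDAADBACBDBDAADBDAADBDAADBACBACBDAADBACBDBACBDDACBDB ⇒ D·AA·DB·ACB·ACB·D·AA·DB·ACB·DB·ACB·D·D·ACB·DB·D·AA·DB·ACB·DB·ACB·D·D·ACB·DB·ACB·D·D·ACB·DB·ACB·D·D·ACB·DB·D·AA·DB·D·AA·DB·ACB·D·D·ACB·DB·D·AA·DB·ACB·DB·D·AA·DB·ACB·ACB·D·AA·DB·ACB·DB
    A ↦ D
    B ↦ DB
    C ↦ AA
    D ↦ ACB

A->D, B->DB, C->AA, D->ACB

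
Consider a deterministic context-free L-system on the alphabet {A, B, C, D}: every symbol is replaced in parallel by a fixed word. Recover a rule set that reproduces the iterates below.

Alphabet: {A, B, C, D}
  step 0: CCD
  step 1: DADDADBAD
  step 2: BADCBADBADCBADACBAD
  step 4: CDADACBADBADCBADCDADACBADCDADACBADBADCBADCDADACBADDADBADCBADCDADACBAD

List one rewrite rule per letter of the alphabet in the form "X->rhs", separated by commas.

  step 1 ⇒ step 2: DADDADBAD ⇒ BAD·C·BAD·BAD·C·BAD·A·C·BAD
    A ↦ C
    B ↦ A
    D ↦ BAD
  step 0 ⇒ step 1: CCD ⇒ DAD·DAD·BAD
    C ↦ DAD

A->C, B->A, C->DAD, D->BAD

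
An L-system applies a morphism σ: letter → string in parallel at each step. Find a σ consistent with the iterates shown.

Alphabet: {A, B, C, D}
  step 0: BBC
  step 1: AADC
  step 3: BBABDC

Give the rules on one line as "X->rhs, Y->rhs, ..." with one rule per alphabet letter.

A->D, B->A, C->DC, D->B

  step 0 ⇒ step 1: BBC ⇒ A·A·DC
    B ↦ A
    C ↦ DC
    A ↦ D  (constrained at step 1)
    D ↦ B  (constrained at step 1)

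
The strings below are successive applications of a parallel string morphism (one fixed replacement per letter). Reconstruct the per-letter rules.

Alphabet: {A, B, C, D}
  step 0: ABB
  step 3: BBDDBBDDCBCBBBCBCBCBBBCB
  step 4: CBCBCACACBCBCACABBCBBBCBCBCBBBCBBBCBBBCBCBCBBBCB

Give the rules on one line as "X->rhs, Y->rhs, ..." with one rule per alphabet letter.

A->DD, B->CB, C->BB, D->CA

  step 3 ⇒ step 4: BBDDBBDDCBCBBBCBCBCBBBCB ⇒ CB·CB·CA·CA·CB·CB·CA·CA·BB·CB·BB·CB·CB·CB·BB·CB·BB·CB·BB·CB·CB·CB·BB·CB
    B ↦ CB
    C ↦ BB
    D ↦ CA
    A ↦ DD  (constrained at step 0)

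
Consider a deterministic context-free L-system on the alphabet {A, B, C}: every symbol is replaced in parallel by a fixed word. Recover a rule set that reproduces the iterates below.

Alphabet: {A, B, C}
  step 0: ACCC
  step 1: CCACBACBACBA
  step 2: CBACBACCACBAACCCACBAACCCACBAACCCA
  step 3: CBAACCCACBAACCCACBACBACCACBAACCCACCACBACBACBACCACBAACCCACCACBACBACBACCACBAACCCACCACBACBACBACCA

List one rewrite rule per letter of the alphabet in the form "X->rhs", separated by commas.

A->CCA, B->AC, C->CBA

  step 2 ⇒ step 3: CBACBACCACBAACCCACBAACCCACBAACCCA ⇒ CBA·AC·CCA·CBA·AC·CCA·CBA·CBA·CCA·CBA·AC·CCA·CCA·CBA·CBA·CBA·CCA·CBA·AC·CCA·CCA·CBA·CBA·CBA·CCA·CBA·AC·CCA·CCA·CBA·CBA·CBA·CCA
    A ↦ CCA
    B ↦ AC
    C ↦ CBA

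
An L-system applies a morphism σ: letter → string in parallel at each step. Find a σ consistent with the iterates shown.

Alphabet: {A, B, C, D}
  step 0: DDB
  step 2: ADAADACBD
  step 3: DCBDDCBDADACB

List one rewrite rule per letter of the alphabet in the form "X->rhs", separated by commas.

A->D, B->DA, C->A, D->CB

  step 2 ⇒ step 3: ADAADACBD ⇒ D·CB·D·D·CB·D·A·DA·CB
    A ↦ D
    B ↦ DA
    C ↦ A
    D ↦ CB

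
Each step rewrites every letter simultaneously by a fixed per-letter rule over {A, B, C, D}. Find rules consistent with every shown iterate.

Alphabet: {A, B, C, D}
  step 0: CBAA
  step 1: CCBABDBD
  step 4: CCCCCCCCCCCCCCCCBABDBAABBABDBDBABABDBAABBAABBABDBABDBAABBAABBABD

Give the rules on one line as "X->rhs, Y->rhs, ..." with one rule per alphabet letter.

A->BD, B->BA, C->CC, D->AB

  step 0 ⇒ step 1: CBAA ⇒ CC·BA·BD·BD
    A ↦ BD
    B ↦ BA
    C ↦ CC
    D ↦ AB  (constrained at step 1)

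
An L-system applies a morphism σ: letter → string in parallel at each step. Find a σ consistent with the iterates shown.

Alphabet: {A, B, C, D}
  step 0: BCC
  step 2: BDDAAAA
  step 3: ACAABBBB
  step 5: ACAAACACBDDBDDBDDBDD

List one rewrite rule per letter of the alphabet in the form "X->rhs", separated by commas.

  step 2 ⇒ step 3: BDDAAAA ⇒ AC·A·A·B·B·B·B
    A ↦ B
    B ↦ AC
    D ↦ A
    C ↦ DD  (constrained at step 0)

A->B, B->AC, C->DD, D->A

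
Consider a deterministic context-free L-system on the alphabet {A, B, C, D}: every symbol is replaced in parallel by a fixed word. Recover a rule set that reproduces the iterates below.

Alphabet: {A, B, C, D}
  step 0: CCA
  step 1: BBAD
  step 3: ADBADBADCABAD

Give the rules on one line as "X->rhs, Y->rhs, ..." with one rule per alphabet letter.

  step 0 ⇒ step 1: CCA ⇒ B·B·AD
    A ↦ AD
    C ↦ B
    B ↦ AC  (constrained at step 1)
    D ↦ CA  (constrained at step 1)

A->AD, B->AC, C->B, D->CA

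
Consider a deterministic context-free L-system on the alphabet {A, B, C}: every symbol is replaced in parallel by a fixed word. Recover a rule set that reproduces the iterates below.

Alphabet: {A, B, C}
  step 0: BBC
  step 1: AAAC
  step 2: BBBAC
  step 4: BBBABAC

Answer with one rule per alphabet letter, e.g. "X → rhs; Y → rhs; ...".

  step 1 ⇒ step 2: AAAC ⇒ B·B·B·AC
    A ↦ B
    C ↦ AC
  step 0 ⇒ step 1: BBC ⇒ A·A·AC
    B ↦ A

A->B, B->A, C->AC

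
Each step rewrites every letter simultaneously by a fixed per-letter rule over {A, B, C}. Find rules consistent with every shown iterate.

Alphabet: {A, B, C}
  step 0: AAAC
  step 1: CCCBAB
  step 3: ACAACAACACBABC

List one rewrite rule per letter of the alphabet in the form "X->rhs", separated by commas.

  step 0 ⇒ step 1: AAAC ⇒ C·C·C·BAB
    A ↦ C
    C ↦ BAB
    B ↦ A  (constrained at step 1)

A->C, B->A, C->BAB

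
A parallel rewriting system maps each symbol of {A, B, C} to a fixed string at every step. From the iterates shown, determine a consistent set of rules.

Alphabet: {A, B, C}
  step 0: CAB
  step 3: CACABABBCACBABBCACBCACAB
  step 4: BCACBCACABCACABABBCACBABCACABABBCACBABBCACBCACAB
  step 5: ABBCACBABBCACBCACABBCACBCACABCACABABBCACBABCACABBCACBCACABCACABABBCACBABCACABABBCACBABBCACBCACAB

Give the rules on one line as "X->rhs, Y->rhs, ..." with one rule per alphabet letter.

  step 4 ⇒ step 5: BCACBCACABCACABABBCACBABCACABABBCACBABBCACBCACAB ⇒ AB·B·CAC·B·AB·B·CAC·B·CAC·AB·B·CAC·B·CAC·AB·CAC·AB·AB·B·CAC·B·AB·CAC·AB·B·CAC·B·CAC·AB·CAC·AB·AB·B·CAC·B·AB·CAC·AB·AB·B·CAC·B·AB·B·CAC·B·CAC·AB
    A ↦ CAC
    B ↦ AB
    C ↦ B

A->CAC, B->AB, C->B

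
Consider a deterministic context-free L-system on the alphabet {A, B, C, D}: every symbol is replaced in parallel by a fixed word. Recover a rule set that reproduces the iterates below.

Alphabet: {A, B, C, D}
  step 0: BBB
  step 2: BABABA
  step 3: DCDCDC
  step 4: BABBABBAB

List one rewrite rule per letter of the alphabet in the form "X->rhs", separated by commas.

  step 3 ⇒ step 4: DCDCDC ⇒ BA·B·BA·B·BA·B
    C ↦ B
    D ↦ BA
  step 2 ⇒ step 3: BABABA ⇒ D·C·D·C·D·C
    A ↦ C
  step 2 ⇒ step 3: BABABA ⇒ D·C·D·C·D·C
    B ↦ D

A->C, B->D, C->B, D->BA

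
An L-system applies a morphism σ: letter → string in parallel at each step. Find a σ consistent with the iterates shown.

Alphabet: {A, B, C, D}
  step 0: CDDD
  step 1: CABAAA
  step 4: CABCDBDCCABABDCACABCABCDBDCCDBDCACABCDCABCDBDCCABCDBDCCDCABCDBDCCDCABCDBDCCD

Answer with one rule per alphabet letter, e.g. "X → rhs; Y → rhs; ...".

A->CD, B->BDC, C->CAB, D->A

  step 0 ⇒ step 1: CDDD ⇒ CAB·A·A·A
    C ↦ CAB
    D ↦ A
    A ↦ CD  (constrained at step 1)
    B ↦ BDC  (constrained at step 1)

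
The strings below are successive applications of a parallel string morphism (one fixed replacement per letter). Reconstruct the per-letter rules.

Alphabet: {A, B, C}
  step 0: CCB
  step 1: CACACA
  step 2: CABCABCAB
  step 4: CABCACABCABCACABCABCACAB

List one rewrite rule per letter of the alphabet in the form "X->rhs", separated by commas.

  step 1 ⇒ step 2: CACACA ⇒ CA·B·CA·B·CA·B
    A ↦ B
    C ↦ CA
  step 0 ⇒ step 1: CCB ⇒ CA·CA·CA
    B ↦ CA

A->B, B->CA, C->CA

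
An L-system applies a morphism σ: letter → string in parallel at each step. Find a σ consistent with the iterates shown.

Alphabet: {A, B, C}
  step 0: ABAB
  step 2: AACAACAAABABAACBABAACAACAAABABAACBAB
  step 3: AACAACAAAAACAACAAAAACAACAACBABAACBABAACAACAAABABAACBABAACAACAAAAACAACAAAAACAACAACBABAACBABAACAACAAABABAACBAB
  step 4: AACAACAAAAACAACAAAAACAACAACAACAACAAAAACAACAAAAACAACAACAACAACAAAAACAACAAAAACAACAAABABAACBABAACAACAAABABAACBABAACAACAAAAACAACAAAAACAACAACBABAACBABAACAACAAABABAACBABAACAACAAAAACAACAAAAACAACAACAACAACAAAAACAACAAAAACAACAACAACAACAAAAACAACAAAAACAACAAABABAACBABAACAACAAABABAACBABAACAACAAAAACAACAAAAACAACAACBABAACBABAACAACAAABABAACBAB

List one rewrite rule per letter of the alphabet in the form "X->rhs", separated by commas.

  step 3 ⇒ step 4: AACAACAAAAACAACAAAAACAACAACBABAACBABAACAACAAABABAACBABAACAACAAAAACAACAAAAACAACAACBABAACBABAACAACAAABABAACBAB ⇒ AAC·AAC·AAA·AAC·AAC·AAA·AAC·AAC·AAC·AAC·AAC·AAA·AAC·AAC·AAA·AAC·AAC·AAC·AAC·AAC·AAA·AAC·AAC·AAA·AAC·AAC·AAA·BAB·AAC·BAB·AAC·AAC·AAA·BAB·AAC·BAB·AAC·AAC·AAA·AAC·AAC·AAA·AAC·AAC·AAC·BAB·AAC·BAB·AAC·AAC·AAA·BAB·AAC·BAB·AAC·AAC·AAA·AAC·AAC·AAA·AAC·AAC·AAC·AAC·AAC·AAA·AAC·AAC·AAA·AAC·AAC·AAC·AAC·AAC·AAA·AAC·AAC·AAA·AAC·AAC·AAA·BAB·AAC·BAB·AAC·AAC·AAA·BAB·AAC·BAB·AAC·AAC·AAA·AAC·AAC·AAA·AAC·AAC·AAC·BAB·AAC·BAB·AAC·AAC·AAA·BAB·AAC·BAB
    A ↦ AAC
    B ↦ BAB
    C ↦ AAA

A->AAC, B->BAB, C->AAA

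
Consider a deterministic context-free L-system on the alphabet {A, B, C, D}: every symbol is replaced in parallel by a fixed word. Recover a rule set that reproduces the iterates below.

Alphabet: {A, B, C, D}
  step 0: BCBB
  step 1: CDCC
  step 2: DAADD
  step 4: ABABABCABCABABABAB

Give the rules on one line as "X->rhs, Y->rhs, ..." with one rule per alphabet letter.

  step 1 ⇒ step 2: CDCC ⇒ D·AA·D·D
    C ↦ D
    D ↦ AA
    A ↦ AB  (constrained at step 2)
  step 0 ⇒ step 1: BCBB ⇒ C·D·C·C
    B ↦ C

A->AB, B->C, C->D, D->AA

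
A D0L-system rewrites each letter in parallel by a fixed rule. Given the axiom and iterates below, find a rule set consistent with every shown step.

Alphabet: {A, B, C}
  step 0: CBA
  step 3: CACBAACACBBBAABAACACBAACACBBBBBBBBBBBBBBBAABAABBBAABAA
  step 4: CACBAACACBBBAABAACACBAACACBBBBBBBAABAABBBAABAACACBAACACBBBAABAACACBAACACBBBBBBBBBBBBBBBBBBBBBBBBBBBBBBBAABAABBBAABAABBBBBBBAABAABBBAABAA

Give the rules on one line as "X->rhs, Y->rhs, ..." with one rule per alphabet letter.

A->BAA, B->BB, C->CAC

  step 3 ⇒ step 4: CACBAACACBBBAABAACACBAACACBBBBBBBBBBBBBBBAABAABBBAABAA ⇒ CAC·BAA·CAC·BB·BAA·BAA·CAC·BAA·CAC·BB·BB·BB·BAA·BAA·BB·BAA·BAA·CAC·BAA·CAC·BB·BAA·BAA·CAC·BAA·CAC·BB·BB·BB·BB·BB·BB·BB·BB·BB·BB·BB·BB·BB·BB·BB·BAA·BAA·BB·BAA·BAA·BB·BB·BB·BAA·BAA·BB·BAA·BAA
    A ↦ BAA
    B ↦ BB
    C ↦ CAC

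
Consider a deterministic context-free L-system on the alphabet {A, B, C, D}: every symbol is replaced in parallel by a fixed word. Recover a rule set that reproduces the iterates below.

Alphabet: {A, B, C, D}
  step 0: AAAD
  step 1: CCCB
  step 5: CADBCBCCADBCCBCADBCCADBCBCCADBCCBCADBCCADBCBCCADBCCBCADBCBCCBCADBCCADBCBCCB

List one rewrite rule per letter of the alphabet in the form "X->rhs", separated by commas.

  step 0 ⇒ step 1: AAAD ⇒ C·C·C·B
    A ↦ C
    D ↦ B
    B ↦ CAD  (constrained at step 1)
    C ↦ BC  (constrained at step 1)

A->C, B->CAD, C->BC, D->B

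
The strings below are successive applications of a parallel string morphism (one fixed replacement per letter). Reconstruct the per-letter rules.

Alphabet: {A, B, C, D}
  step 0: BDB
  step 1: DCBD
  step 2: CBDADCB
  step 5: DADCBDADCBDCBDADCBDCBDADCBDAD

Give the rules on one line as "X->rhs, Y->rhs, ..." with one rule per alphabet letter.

  step 1 ⇒ step 2: DCBD ⇒ CB·DA·D·CB
    B ↦ D
    C ↦ DA
    D ↦ CB
    A ↦ D  (constrained at step 2)

A->D, B->D, C->DA, D->CB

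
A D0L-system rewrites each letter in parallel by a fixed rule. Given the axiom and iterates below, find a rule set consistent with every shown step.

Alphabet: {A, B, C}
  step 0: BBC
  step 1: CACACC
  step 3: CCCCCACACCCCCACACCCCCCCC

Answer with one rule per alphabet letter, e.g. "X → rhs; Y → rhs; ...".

A->BB, B->CA, C->CC

  step 0 ⇒ step 1: BBC ⇒ CA·CA·CC
    B ↦ CA
    C ↦ CC
    A ↦ BB  (constrained at step 1)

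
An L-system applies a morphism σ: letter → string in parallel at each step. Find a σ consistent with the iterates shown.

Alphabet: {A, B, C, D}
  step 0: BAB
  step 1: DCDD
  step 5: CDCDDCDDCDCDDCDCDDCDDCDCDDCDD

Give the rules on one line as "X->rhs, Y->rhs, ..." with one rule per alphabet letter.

A->CD, B->D, C->A, D->AB

  step 0 ⇒ step 1: BAB ⇒ D·CD·D
    A ↦ CD
    B ↦ D
    C ↦ A  (constrained at step 1)
    D ↦ AB  (constrained at step 1)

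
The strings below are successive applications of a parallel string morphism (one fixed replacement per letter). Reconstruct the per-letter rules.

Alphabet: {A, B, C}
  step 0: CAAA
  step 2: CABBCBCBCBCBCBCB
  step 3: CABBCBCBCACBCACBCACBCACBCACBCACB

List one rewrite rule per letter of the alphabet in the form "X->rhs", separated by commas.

A->BB, B->CB, C->CA

  step 2 ⇒ step 3: CABBCBCBCBCBCBCB ⇒ CA·BB·CB·CB·CA·CB·CA·CB·CA·CB·CA·CB·CA·CB·CA·CB
    A ↦ BB
    B ↦ CB
    C ↦ CA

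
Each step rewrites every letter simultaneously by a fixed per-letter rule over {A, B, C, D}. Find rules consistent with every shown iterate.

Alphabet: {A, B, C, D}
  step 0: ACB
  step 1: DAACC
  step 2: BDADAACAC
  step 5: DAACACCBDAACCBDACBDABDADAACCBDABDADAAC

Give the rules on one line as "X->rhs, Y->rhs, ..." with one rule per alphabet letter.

  step 1 ⇒ step 2: DAACC ⇒ B·DA·DA·AC·AC
    A ↦ DA
    C ↦ AC
    D ↦ B
  step 0 ⇒ step 1: ACB ⇒ DA·AC·C
    B ↦ C

A->DA, B->C, C->AC, D->B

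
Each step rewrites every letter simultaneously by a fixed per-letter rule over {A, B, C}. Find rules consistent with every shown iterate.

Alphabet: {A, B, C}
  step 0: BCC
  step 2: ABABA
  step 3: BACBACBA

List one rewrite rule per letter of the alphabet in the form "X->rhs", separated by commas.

  step 2 ⇒ step 3: ABABA ⇒ BA·C·BA·C·BA
    A ↦ BA
    B ↦ C
    C ↦ A  (constrained at step 0)

A->BA, B->C, C->A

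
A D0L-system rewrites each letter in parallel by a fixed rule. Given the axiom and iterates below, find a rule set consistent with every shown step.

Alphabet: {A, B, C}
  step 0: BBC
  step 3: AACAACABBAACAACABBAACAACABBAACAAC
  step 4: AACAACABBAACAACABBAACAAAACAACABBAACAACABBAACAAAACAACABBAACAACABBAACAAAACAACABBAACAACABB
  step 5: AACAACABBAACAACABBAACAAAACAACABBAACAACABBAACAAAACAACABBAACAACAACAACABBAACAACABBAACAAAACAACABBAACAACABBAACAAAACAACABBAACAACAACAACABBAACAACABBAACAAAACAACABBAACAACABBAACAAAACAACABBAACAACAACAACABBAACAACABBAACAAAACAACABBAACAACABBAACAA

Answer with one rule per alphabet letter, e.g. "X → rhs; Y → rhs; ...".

A->AAC, B->A, C->ABB

  step 4 ⇒ step 5: AACAACABBAACAACABBAACAAAACAACABBAACAACABBAACAAAACAACABBAACAACABBAACAAAACAACABBAACAACABB ⇒ AAC·AAC·ABB·AAC·AAC·ABB·AAC·A·A·AAC·AAC·ABB·AAC·AAC·ABB·AAC·A·A·AAC·AAC·ABB·AAC·AAC·AAC·AAC·ABB·AAC·AAC·ABB·AAC·A·A·AAC·AAC·ABB·AAC·AAC·ABB·AAC·A·A·AAC·AAC·ABB·AAC·AAC·AAC·AAC·ABB·AAC·AAC·ABB·AAC·A·A·AAC·AAC·ABB·AAC·AAC·ABB·AAC·A·A·AAC·AAC·ABB·AAC·AAC·AAC·AAC·ABB·AAC·AAC·ABB·AAC·A·A·AAC·AAC·ABB·AAC·AAC·ABB·AAC·A·A
    A ↦ AAC
    B ↦ A
    C ↦ ABB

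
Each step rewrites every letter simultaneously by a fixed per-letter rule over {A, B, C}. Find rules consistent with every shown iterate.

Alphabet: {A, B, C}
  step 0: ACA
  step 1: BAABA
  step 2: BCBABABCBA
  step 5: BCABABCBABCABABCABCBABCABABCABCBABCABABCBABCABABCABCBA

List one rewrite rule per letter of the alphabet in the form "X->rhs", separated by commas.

A->BA, B->BC, C->A

  step 1 ⇒ step 2: BAABA ⇒ BC·BA·BA·BC·BA
    A ↦ BA
    B ↦ BC
  step 0 ⇒ step 1: ACA ⇒ BA·A·BA
    C ↦ A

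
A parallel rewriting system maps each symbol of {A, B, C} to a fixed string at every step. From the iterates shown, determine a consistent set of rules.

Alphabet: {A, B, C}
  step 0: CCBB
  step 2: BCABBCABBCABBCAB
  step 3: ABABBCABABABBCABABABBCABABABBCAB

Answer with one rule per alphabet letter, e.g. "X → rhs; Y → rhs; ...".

  step 2 ⇒ step 3: BCABBCABBCABBCAB ⇒ AB·AB·BC·AB·AB·AB·BC·AB·AB·AB·BC·AB·AB·AB·BC·AB
    A ↦ BC
    B ↦ AB
    C ↦ AB

A->BC, B->AB, C->AB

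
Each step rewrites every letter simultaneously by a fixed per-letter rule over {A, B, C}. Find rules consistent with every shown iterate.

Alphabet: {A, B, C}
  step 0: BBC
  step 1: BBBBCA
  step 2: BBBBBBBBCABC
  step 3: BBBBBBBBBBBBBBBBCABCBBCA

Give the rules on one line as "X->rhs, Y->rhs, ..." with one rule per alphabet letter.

  step 2 ⇒ step 3: BBBBBBBBCABC ⇒ BB·BB·BB·BB·BB·BB·BB·BB·CA·BC·BB·CA
    A ↦ BC
    B ↦ BB
    C ↦ CA

A->BC, B->BB, C->CA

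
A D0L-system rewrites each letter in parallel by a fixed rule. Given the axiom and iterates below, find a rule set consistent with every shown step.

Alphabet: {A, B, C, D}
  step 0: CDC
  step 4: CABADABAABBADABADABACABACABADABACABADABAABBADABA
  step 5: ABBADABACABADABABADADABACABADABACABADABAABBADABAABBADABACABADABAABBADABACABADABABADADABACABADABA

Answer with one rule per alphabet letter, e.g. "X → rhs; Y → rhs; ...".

  step 4 ⇒ step 5: CABADABAABBADABADABACABACABADABACABADABAABBADABA ⇒ AB·BA·DA·BA·CA·BA·DA·BA·BA·DA·DA·BA·CA·BA·DA·BA·CA·BA·DA·BA·AB·BA·DA·BA·AB·BA·DA·BA·CA·BA·DA·BA·AB·BA·DA·BA·CA·BA·DA·BA·BA·DA·DA·BA·CA·BA·DA·BA
    A ↦ BA
    B ↦ DA
    C ↦ AB
    D ↦ CA

A->BA, B->DA, C->AB, D->CA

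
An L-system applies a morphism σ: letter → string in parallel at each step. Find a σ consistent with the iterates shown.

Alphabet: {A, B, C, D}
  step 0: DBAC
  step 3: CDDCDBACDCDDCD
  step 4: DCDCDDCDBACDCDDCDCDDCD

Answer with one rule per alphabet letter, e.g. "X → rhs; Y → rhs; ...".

  step 3 ⇒ step 4: CDDCDBACDCDDCD ⇒ D·CD·CD·D·CD·BA·C·D·CD·D·CD·CD·D·CD
    A ↦ C
    B ↦ BA
    C ↦ D
    D ↦ CD

A->C, B->BA, C->D, D->CD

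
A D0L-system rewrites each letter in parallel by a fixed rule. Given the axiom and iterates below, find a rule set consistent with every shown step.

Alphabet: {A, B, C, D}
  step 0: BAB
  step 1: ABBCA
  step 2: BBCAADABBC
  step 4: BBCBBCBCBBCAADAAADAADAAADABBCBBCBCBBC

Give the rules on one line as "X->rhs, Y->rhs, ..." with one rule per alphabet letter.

A->BBC, B->A, C->DA, D->BC

  step 1 ⇒ step 2: ABBCA ⇒ BBC·A·A·DA·BBC
    A ↦ BBC
    B ↦ A
    C ↦ DA
    D ↦ BC  (constrained at step 2)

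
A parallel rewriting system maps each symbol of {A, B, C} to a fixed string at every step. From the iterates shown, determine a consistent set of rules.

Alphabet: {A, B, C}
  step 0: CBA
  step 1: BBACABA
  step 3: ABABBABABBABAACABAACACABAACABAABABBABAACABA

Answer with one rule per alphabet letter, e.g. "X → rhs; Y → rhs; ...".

A->ABA, B->AC, C->BB

  step 0 ⇒ step 1: CBA ⇒ BB·AC·ABA
    A ↦ ABA
    B ↦ AC
    C ↦ BB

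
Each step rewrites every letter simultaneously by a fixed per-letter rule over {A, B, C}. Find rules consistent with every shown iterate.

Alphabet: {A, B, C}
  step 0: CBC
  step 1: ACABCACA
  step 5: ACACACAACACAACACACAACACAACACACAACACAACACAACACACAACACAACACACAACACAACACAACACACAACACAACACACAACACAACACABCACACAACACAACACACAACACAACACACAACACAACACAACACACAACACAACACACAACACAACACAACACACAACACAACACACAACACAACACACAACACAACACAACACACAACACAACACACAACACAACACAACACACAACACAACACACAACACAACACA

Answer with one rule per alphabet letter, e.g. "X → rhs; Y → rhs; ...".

  step 0 ⇒ step 1: CBC ⇒ ACA·BC·ACA
    B ↦ BC
    C ↦ ACA
    A ↦ CA  (constrained at step 1)

A->CA, B->BC, C->ACA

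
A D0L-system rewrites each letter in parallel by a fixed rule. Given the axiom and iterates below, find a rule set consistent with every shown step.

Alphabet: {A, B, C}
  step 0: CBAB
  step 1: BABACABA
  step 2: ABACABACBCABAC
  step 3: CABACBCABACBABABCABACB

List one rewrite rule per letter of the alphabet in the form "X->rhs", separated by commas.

A->C, B->ABA, C->B

  step 2 ⇒ step 3: ABACABACBCABAC ⇒ C·ABA·C·B·C·ABA·C·B·ABA·B·C·ABA·C·B
    A ↦ C
    B ↦ ABA
    C ↦ B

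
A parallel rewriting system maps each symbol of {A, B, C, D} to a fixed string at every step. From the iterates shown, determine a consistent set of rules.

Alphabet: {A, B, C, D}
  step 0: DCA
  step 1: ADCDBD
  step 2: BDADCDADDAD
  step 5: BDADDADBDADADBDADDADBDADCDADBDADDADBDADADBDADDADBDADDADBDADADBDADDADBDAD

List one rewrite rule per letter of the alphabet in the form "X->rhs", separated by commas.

A->BD, B->D, C->CD, D->AD

  step 1 ⇒ step 2: ADCDBD ⇒ BD·AD·CD·AD·D·AD
    A ↦ BD
    B ↦ D
    C ↦ CD
    D ↦ AD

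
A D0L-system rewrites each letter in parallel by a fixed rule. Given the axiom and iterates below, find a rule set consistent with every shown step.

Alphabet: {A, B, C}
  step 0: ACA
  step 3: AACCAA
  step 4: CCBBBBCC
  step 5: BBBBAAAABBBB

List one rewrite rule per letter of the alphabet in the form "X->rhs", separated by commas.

  step 4 ⇒ step 5: CCBBBBCC ⇒ BB·BB·A·A·A·A·BB·BB
    B ↦ A
    C ↦ BB
  step 3 ⇒ step 4: AACCAA ⇒ C·C·BB·BB·C·C
    A ↦ C

A->C, B->A, C->BB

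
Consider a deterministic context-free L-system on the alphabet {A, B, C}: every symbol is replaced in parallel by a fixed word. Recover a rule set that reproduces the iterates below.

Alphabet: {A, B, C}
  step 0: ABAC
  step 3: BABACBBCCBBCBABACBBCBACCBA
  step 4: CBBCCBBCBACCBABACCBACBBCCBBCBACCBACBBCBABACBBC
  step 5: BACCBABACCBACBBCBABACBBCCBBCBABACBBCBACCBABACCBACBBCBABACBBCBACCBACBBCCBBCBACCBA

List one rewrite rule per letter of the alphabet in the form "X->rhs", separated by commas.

A->BBC, B->C, C->BA

  step 4 ⇒ step 5: CBBCCBBCBACCBABACCBACBBCCBBCBACCBACBBCBABACBBC ⇒ BA·C·C·BA·BA·C·C·BA·C·BBC·BA·BA·C·BBC·C·BBC·BA·BA·C·BBC·BA·C·C·BA·BA·C·C·BA·C·BBC·BA·BA·C·BBC·BA·C·C·BA·C·BBC·C·BBC·BA·C·C·BA
    A ↦ BBC
    B ↦ C
    C ↦ BA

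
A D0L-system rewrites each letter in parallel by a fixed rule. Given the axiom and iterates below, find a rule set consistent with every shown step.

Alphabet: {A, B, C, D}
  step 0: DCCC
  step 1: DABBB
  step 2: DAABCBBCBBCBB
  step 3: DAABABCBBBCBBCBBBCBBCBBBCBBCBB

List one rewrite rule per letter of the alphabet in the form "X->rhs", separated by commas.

  step 2 ⇒ step 3: DAABCBBCBBCBB ⇒ DA·AB·AB·CBB·B·CBB·CBB·B·CBB·CBB·B·CBB·CBB
    A ↦ AB
    B ↦ CBB
    C ↦ B
    D ↦ DA

A->AB, B->CBB, C->B, D->DA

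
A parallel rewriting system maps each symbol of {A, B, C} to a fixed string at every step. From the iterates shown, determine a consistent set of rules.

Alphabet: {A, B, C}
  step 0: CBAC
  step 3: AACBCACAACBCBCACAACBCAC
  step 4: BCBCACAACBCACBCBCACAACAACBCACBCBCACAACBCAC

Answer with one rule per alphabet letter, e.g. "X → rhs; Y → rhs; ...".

A->BC, B->A, C->AC

  step 3 ⇒ step 4: AACBCACAACBCBCACAACBCAC ⇒ BC·BC·AC·A·AC·BC·AC·BC·BC·AC·A·AC·A·AC·BC·AC·BC·BC·AC·A·AC·BC·AC
    A ↦ BC
    B ↦ A
    C ↦ AC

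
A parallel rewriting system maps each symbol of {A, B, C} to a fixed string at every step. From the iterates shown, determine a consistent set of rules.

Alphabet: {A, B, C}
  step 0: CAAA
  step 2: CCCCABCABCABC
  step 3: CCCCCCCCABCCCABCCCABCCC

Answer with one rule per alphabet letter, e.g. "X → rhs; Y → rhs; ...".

A->AB, B->C, C->CC

  step 2 ⇒ step 3: CCCCABCABCABC ⇒ CC·CC·CC·CC·AB·C·CC·AB·C·CC·AB·C·CC
    A ↦ AB
    B ↦ C
    C ↦ CC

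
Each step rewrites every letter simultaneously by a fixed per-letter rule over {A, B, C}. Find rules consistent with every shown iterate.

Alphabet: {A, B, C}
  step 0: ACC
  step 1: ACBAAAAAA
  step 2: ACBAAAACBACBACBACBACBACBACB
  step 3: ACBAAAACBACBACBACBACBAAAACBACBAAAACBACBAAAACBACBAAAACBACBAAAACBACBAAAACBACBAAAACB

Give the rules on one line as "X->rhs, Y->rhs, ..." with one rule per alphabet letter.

A->ACB, B->ACB, C->AAA

  step 2 ⇒ step 3: ACBAAAACBACBACBACBACBACBACB ⇒ ACB·AAA·ACB·ACB·ACB·ACB·ACB·AAA·ACB·ACB·AAA·ACB·ACB·AAA·ACB·ACB·AAA·ACB·ACB·AAA·ACB·ACB·AAA·ACB·ACB·AAA·ACB
    A ↦ ACB
    B ↦ ACB
    C ↦ AAA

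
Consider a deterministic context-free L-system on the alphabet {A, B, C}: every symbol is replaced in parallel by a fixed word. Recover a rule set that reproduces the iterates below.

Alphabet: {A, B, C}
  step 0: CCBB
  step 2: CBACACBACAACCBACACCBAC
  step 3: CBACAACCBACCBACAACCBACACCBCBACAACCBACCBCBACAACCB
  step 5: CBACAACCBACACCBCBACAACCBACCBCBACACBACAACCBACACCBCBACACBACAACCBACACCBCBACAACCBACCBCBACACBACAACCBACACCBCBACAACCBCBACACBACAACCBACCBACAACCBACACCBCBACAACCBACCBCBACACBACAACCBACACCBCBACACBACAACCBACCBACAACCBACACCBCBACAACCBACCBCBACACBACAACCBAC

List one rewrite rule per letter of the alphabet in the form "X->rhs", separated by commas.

  step 2 ⇒ step 3: CBACACBACAACCBACACCBAC ⇒ CB·ACA·AC·CB·AC·CB·ACA·AC·CB·AC·AC·CB·CB·ACA·AC·CB·AC·CB·CB·ACA·AC·CB
    A ↦ AC
    B ↦ ACA
    C ↦ CB

A->AC, B->ACA, C->CB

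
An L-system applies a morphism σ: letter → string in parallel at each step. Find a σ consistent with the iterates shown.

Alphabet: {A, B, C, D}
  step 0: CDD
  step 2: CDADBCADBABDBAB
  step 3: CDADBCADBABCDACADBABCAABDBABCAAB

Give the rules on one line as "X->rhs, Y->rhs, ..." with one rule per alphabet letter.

  step 2 ⇒ step 3: CDADBCADBABDBAB ⇒ CDA·DB·CA·DB·AB·CDA·CA·DB·AB·CA·AB·DB·AB·CA·AB
    A ↦ CA
    B ↦ AB
    C ↦ CDA
    D ↦ DB

A->CA, B->AB, C->CDA, D->DB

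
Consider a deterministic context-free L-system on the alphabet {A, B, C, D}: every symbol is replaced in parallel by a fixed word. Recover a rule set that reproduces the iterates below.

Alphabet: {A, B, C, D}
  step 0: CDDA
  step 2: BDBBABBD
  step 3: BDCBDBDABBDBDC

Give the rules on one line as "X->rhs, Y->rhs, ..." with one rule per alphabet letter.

  step 2 ⇒ step 3: BDBBABBD ⇒ BD·C·BD·BD·AB·BD·BD·C
    A ↦ AB
    B ↦ BD
    D ↦ C
    C ↦ B  (constrained at step 0)

A->AB, B->BD, C->B, D->C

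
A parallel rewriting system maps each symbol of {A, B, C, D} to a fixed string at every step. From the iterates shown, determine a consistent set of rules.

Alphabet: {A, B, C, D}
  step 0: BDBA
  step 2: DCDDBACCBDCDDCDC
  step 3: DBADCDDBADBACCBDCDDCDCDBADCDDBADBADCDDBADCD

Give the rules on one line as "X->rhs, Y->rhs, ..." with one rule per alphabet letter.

A->CB, B->C, C->DCD, D->DBA

  step 2 ⇒ step 3: DCDDBACCBDCDDCDC ⇒ DBA·DCD·DBA·DBA·C·CB·DCD·DCD·C·DBA·DCD·DBA·DBA·DCD·DBA·DCD
    A ↦ CB
    B ↦ C
    C ↦ DCD
    D ↦ DBA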